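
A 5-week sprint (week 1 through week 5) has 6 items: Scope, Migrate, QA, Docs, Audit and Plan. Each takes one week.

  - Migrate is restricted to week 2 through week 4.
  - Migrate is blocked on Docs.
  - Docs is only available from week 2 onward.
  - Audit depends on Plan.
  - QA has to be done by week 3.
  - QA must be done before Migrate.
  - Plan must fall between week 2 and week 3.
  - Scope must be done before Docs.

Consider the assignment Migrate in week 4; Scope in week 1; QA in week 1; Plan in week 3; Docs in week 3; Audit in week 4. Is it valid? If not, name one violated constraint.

Yes, all constraints hold

Scope must be done before Docs — holds.
Plan must fall between week 2 and week 3 — holds.
QA must be done before Migrate — holds.
Migrate is restricted to week 2 through week 4 — holds.
QA has to be done by week 3 — holds.
Docs is only available from week 2 onward — holds.
Migrate is blocked on Docs — holds.
Audit depends on Plan — holds.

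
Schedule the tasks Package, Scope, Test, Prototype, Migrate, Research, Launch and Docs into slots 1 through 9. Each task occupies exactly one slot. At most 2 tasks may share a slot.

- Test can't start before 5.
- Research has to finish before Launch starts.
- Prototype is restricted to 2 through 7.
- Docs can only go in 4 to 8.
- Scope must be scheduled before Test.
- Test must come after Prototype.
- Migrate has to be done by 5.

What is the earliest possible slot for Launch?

Precedence pushes Launch to at least 2.
Launch at 2 is achievable: Test -> 5; Package -> 3; Research -> 1; Prototype -> 2; Scope -> 3; Docs -> 4; Launch -> 2; Migrate -> 1.

2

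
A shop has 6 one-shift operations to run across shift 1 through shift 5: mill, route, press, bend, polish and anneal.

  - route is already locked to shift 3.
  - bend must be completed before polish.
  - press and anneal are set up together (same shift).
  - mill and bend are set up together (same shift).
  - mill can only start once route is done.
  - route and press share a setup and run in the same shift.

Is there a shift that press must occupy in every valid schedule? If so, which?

shift 3

Press must be in the same shift as route, which can't be before shift 3, so press is at least shift 3; press must be in the same shift as route, which can't be after shift 3, so press is at most shift 3.
So press is pinned to shift 3.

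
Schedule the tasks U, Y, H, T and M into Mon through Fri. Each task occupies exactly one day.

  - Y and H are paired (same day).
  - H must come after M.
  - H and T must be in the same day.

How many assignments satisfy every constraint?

50

Splitting on U: it can be Mon (10), Tue (10), Wed (10), Thu (10), Fri (10). Listing each branch's schedules as (Y, H, T, M):
U=Mon: (Tue,Tue,Tue,Mon) (Wed,Wed,Wed,Mon) (Wed,Wed,Wed,Tue) (Thu,Thu,Thu,Mon) (Thu,Thu,Thu,Tue) (Thu,Thu,Thu,Wed) (Fri,Fri,Fri,Mon) (Fri,Fri,Fri,Tue) (Fri,Fri,Fri,Wed) (Fri,Fri,Fri,Thu) — 10.
U=Tue: (Tue,Tue,Tue,Mon) (Wed,Wed,Wed,Mon) (Wed,Wed,Wed,Tue) (Thu,Thu,Thu,Mon) (Thu,Thu,Thu,Tue) (Thu,Thu,Thu,Wed) (Fri,Fri,Fri,Mon) (Fri,Fri,Fri,Tue) (Fri,Fri,Fri,Wed) (Fri,Fri,Fri,Thu) — 10.
U=Wed: (Tue,Tue,Tue,Mon) (Wed,Wed,Wed,Mon) (Wed,Wed,Wed,Tue) (Thu,Thu,Thu,Mon) (Thu,Thu,Thu,Tue) (Thu,Thu,Thu,Wed) (Fri,Fri,Fri,Mon) (Fri,Fri,Fri,Tue) (Fri,Fri,Fri,Wed) (Fri,Fri,Fri,Thu) — 10.
U=Thu: (Tue,Tue,Tue,Mon) (Wed,Wed,Wed,Mon) (Wed,Wed,Wed,Tue) (Thu,Thu,Thu,Mon) (Thu,Thu,Thu,Tue) (Thu,Thu,Thu,Wed) (Fri,Fri,Fri,Mon) (Fri,Fri,Fri,Tue) (Fri,Fri,Fri,Wed) (Fri,Fri,Fri,Thu) — 10.
U=Fri: (Tue,Tue,Tue,Mon) (Wed,Wed,Wed,Mon) (Wed,Wed,Wed,Tue) (Thu,Thu,Thu,Mon) (Thu,Thu,Thu,Tue) (Thu,Thu,Thu,Wed) (Fri,Fri,Fri,Mon) (Fri,Fri,Fri,Tue) (Fri,Fri,Fri,Wed) (Fri,Fri,Fri,Thu) — 10.
Summing: 10 + 10 + 10 + 10 + 10 = 50.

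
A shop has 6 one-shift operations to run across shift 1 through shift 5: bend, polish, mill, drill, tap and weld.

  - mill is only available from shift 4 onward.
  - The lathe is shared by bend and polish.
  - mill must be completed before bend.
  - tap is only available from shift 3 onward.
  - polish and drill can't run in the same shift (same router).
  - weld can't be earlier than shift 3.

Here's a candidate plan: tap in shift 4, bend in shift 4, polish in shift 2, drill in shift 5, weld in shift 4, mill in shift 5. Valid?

No — it violates: mill must be completed before bend

polish and drill can't run in the same shift (same router) — holds.
mill is only available from shift 4 onward — holds.
weld can't be earlier than shift 3 — holds.
mill must be completed before bend — violated.
tap is only available from shift 3 onward — holds.
The lathe is shared by bend and polish — holds.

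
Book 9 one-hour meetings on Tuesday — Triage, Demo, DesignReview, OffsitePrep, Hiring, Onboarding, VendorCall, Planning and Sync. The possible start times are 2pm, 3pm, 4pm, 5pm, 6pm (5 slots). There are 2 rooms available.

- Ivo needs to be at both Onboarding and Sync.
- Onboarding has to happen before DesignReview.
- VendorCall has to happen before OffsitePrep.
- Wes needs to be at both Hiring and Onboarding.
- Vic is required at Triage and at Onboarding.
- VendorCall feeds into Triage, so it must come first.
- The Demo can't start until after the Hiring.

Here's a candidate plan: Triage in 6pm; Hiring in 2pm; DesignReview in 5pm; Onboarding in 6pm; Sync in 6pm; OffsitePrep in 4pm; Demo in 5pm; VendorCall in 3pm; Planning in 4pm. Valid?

No — it violates: Vic is required at Triage and at Onboarding

Wes needs to be at both Hiring and Onboarding — holds.
Ivo needs to be at both Onboarding and Sync — violated.
VendorCall feeds into Triage, so it must come first — holds.
Onboarding has to happen before DesignReview — violated.
Vic is required at Triage and at Onboarding — violated.
There are 2 rooms available — violated.
The Demo can't start until after the Hiring — holds.
VendorCall has to happen before OffsitePrep — holds.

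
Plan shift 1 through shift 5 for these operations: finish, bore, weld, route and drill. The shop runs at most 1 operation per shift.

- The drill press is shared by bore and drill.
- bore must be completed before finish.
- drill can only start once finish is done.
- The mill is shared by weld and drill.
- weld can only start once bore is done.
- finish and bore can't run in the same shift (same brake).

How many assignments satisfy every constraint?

Splitting on finish: it can be shift 2 (6), shift 3 (6), shift 4 (3). Listing each branch's schedules as (bore, weld, route, drill) by shift number:
finish=shift 2: (1,3,4,5) (1,3,5,4) (1,4,3,5) (1,4,5,3) (1,5,3,4) (1,5,4,3) — 6.
finish=shift 3: (1,2,4,5) (1,2,5,4) (1,4,2,5) (1,5,2,4) (2,4,1,5) (2,5,1,4) — 6.
finish=shift 4: (1,2,3,5) (1,3,2,5) (2,3,1,5) — 3.
Summing: 6 + 6 + 3 = 15.

15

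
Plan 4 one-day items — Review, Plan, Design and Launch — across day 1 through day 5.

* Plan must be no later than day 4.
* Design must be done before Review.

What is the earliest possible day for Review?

Precedence pushes Review to at least day 2.
Review at day 2 is achievable: Launch=day 1; Review=day 2; Plan=day 1; Design=day 1.

day 2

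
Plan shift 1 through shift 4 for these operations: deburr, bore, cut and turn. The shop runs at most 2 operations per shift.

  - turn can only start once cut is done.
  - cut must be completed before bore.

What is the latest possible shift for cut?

shift 3

Downstream work caps cut at shift 3.
cut at shift 3 is achievable: bore in shift 4; turn in shift 4; cut in shift 3; deburr in shift 1.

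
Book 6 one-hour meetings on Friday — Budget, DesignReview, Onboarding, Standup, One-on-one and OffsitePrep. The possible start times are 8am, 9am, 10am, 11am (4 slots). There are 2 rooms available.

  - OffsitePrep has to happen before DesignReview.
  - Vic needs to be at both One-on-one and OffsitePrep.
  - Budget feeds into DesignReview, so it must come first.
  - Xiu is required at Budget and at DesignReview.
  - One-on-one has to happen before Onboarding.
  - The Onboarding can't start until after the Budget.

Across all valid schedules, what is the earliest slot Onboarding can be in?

Precedence pushes Onboarding to at least 9am.
Onboarding at 9am is achievable: Standup=10am; One-on-one=8am; OffsitePrep=9am; Budget=8am; DesignReview=10am; Onboarding=9am.

9am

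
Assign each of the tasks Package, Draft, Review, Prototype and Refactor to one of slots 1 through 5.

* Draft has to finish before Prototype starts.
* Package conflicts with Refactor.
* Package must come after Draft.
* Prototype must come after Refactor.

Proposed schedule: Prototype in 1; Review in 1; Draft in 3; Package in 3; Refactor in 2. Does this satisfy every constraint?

Package must come after Draft — violated.
Package conflicts with Refactor — holds.
Draft has to finish before Prototype starts — violated.
Prototype must come after Refactor — violated.

No. Draft has to finish before Prototype starts is not satisfied.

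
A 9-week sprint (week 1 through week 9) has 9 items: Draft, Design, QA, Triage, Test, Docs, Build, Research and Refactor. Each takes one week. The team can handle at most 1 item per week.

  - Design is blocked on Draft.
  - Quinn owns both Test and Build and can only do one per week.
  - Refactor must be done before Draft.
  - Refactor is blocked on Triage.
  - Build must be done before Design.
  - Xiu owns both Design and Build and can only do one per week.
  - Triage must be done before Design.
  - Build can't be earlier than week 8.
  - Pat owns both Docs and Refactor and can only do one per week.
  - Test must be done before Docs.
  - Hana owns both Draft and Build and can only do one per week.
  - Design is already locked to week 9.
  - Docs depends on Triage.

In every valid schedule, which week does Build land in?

week 8

Build's window is week 8–week 9.
Design is fixed at week 9, and Build can't share a week with Design.
So Build must be week 8.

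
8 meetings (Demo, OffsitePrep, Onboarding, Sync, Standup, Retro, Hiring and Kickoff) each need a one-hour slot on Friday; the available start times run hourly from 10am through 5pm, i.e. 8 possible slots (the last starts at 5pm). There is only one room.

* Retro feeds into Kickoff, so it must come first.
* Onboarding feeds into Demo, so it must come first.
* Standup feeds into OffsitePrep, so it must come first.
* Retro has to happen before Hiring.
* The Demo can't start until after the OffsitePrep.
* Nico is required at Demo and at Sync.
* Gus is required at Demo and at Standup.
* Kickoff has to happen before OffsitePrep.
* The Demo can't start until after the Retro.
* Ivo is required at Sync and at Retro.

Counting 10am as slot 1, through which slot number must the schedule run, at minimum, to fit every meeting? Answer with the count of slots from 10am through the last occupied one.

8 slots

The precedence chain requires at least 4 distinct slots.
With at most 1 per slot and 8 meetings, at least 8 slots are needed.
8 works (last occupied slot: 5pm): for example OffsitePrep -> 1pm, Onboarding -> 2pm, Hiring -> 4pm, Kickoff -> 11am, Demo -> 3pm, Sync -> 5pm, Standup -> 12pm, Retro -> 10am.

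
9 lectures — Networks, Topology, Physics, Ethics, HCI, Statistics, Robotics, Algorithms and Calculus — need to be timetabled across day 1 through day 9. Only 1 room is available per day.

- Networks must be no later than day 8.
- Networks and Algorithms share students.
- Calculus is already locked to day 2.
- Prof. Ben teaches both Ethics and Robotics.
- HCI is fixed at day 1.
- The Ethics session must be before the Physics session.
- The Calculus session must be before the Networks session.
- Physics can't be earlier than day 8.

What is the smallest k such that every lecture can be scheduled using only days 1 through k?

9

The precedence chain requires at least 2 distinct days.
With at most 1 per day and 9 lectures, at least 9 days are needed.
Physics can't be placed before day 8, so the schedule must run through at least day 8.
9 works (last occupied day: day 9): for example Statistics in day 6, Calculus in day 2, HCI in day 1, Physics in day 8, Topology in day 5, Networks in day 3, Ethics in day 4, Robotics in day 7, Algorithms in day 9.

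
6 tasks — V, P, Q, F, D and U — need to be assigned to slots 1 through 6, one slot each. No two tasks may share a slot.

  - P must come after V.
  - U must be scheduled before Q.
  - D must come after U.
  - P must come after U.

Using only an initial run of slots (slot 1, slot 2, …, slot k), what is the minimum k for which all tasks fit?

6 slots

The precedence chain requires at least 2 distinct slots.
With at most 1 per slot and 6 tasks, at least 6 slots are needed.
6 works (last occupied slot: 6): for example P=3; V=2; Q=4; D=5; F=6; U=1.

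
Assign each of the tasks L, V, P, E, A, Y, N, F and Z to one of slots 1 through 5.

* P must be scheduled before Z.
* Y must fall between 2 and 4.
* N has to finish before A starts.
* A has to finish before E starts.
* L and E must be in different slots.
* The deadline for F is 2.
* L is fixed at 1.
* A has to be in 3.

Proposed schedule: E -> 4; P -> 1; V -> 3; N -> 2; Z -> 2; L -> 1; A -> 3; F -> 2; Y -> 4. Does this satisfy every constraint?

Valid

A has to be in 3 — holds.
Y must fall between 2 and 4 — holds.
P must be scheduled before Z — holds.
N has to finish before A starts — holds.
A has to finish before E starts — holds.
The deadline for F is 2 — holds.
L and E must be in different slots — holds.
L is fixed at 1 — holds.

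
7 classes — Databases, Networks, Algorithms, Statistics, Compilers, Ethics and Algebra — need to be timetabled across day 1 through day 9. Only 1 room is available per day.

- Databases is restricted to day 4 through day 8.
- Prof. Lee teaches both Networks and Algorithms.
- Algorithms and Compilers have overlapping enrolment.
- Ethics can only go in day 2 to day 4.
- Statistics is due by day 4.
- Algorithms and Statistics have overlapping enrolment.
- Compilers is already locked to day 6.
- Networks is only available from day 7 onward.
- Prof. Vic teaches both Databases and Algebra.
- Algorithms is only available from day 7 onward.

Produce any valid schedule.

Algebra in day 3, Algorithms in day 8, Ethics in day 2, Statistics in day 1, Databases in day 4, Compilers in day 6, Networks in day 7

Checking: Networks(day 7) != Algorithms(day 8); Algorithms(day 8) != Compilers(day 6); Algorithms(day 8) != Statistics(day 1); Databases(day 4) != Algebra(day 3); Networks=day 7 in [day 7,day 9]; Statistics=day 1 in [day 1,day 4]; Ethics=day 2 in [day 2,day 4]; Compilers=day 6 in [day 6,day 6]; Databases=day 4 in [day 4,day 8]; Algorithms=day 8 in [day 7,day 9]; max 1 per day (cap 1).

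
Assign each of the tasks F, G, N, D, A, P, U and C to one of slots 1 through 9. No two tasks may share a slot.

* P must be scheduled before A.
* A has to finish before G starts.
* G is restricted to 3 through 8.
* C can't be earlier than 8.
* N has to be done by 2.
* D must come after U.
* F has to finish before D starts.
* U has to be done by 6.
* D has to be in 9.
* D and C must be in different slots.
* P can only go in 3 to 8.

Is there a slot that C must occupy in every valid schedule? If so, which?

C's window is 8–9.
D is fixed at 9, and C can't share a slot with D.
So C must be 8.

8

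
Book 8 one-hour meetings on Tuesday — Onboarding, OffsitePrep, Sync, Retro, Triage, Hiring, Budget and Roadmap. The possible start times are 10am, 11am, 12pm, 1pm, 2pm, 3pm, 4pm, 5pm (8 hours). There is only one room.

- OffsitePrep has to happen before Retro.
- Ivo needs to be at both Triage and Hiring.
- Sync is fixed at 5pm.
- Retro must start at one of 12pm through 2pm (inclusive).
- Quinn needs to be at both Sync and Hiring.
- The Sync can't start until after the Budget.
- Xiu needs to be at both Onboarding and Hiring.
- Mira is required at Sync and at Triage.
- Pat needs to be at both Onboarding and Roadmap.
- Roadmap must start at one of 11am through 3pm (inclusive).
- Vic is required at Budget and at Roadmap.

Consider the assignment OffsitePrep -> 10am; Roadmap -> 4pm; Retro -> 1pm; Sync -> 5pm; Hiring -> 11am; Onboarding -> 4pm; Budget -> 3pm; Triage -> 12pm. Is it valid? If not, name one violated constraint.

Retro must start at one of 12pm through 2pm (inclusive) — holds.
Vic is required at Budget and at Roadmap — holds.
Ivo needs to be at both Triage and Hiring — holds.
The Sync can't start until after the Budget — holds.
Roadmap must start at one of 11am through 3pm (inclusive) — violated.
Quinn needs to be at both Sync and Hiring — holds.
Pat needs to be at both Onboarding and Roadmap — violated.
Sync is fixed at 5pm — holds.
OffsitePrep has to happen before Retro — holds.
Xiu needs to be at both Onboarding and Hiring — holds.
There is only one room — violated.
Mira is required at Sync and at Triage — holds.

Invalid. Pat needs to be at both Onboarding and Roadmap.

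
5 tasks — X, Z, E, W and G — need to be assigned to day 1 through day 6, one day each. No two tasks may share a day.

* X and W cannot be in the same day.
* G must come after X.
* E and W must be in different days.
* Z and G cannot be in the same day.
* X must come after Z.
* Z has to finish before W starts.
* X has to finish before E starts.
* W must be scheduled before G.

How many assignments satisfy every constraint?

Splitting on X: it can be day 2 (12), day 3 (12), day 4 (6). Listing each branch's schedules as (Z, E, W, G) by day number:
X=day 2: (1,3,4,5) (1,3,4,6) (1,3,5,6) (1,4,3,5) (1,4,3,6) (1,4,5,6) (1,5,3,4) (1,5,3,6) (1,5,4,6) (1,6,3,4) (1,6,3,5) (1,6,4,5) — 12.
X=day 3: (1,4,2,5) (1,4,2,6) (1,4,5,6) (1,5,2,4) (1,5,2,6) (1,5,4,6) (1,6,2,4) (1,6,2,5) (1,6,4,5) (2,4,5,6) (2,5,4,6) (2,6,4,5) — 12.
X=day 4: (1,5,2,6) (1,5,3,6) (1,6,2,5) (1,6,3,5) (2,5,3,6) (2,6,3,5) — 6.
Summing: 12 + 12 + 6 = 30.

30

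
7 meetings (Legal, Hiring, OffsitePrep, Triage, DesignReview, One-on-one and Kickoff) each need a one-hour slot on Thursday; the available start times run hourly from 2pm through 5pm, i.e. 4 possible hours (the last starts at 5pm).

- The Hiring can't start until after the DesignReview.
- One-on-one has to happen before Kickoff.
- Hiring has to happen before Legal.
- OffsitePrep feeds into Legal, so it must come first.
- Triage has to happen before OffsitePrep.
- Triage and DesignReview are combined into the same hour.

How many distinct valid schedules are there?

Splitting on Legal: it can be 4pm (6), 5pm (30). Listing each branch's schedules as (Hiring, OffsitePrep, Triage, DesignReview, One-on-one, Kickoff):
Legal=4pm: (3pm,3pm,2pm,2pm,2pm,3pm) (3pm,3pm,2pm,2pm,2pm,4pm) (3pm,3pm,2pm,2pm,2pm,5pm) (3pm,3pm,2pm,2pm,3pm,4pm) (3pm,3pm,2pm,2pm,3pm,5pm) (3pm,3pm,2pm,2pm,4pm,5pm) — 6.
Legal=5pm: (3pm,3pm,2pm,2pm,2pm,3pm) (3pm,3pm,2pm,2pm,2pm,4pm) (3pm,3pm,2pm,2pm,2pm,5pm) (3pm,3pm,2pm,2pm,3pm,4pm) (3pm,3pm,2pm,2pm,3pm,5pm) (3pm,3pm,2pm,2pm,4pm,5pm) (3pm,4pm,2pm,2pm,2pm,3pm) (3pm,4pm,2pm,2pm,2pm,4pm) (3pm,4pm,2pm,2pm,2pm,5pm) (3pm,4pm,2pm,2pm,3pm,4pm) (3pm,4pm,2pm,2pm,3pm,5pm) (3pm,4pm,2pm,2pm,4pm,5pm) (4pm,3pm,2pm,2pm,2pm,3pm) (4pm,3pm,2pm,2pm,2pm,4pm) (4pm,3pm,2pm,2pm,2pm,5pm) (4pm,3pm,2pm,2pm,3pm,4pm) (4pm,3pm,2pm,2pm,3pm,5pm) (4pm,3pm,2pm,2pm,4pm,5pm) (4pm,4pm,2pm,2pm,2pm,3pm) (4pm,4pm,2pm,2pm,2pm,4pm) (4pm,4pm,2pm,2pm,2pm,5pm) (4pm,4pm,2pm,2pm,3pm,4pm) (4pm,4pm,2pm,2pm,3pm,5pm) (4pm,4pm,2pm,2pm,4pm,5pm) (4pm,4pm,3pm,3pm,2pm,3pm) (4pm,4pm,3pm,3pm,2pm,4pm) (4pm,4pm,3pm,3pm,2pm,5pm) (4pm,4pm,3pm,3pm,3pm,4pm) (4pm,4pm,3pm,3pm,3pm,5pm) (4pm,4pm,3pm,3pm,4pm,5pm) — 30.
Summing: 6 + 30 = 36.

36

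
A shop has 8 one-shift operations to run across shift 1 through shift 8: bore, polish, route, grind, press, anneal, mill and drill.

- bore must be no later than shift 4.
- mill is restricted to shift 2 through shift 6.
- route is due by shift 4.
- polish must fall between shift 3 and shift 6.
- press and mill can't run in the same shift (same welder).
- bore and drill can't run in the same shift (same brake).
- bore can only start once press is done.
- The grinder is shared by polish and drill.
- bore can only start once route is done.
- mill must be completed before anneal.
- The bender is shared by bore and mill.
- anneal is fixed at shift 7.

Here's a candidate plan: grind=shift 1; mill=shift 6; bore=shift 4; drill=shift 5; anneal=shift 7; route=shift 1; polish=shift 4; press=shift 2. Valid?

Yes

bore must be no later than shift 4 — holds.
bore can only start once route is done — holds.
The bender is shared by bore and mill — holds.
anneal is fixed at shift 7 — holds.
route is due by shift 4 — holds.
polish must fall between shift 3 and shift 6 — holds.
press and mill can't run in the same shift (same welder) — holds.
The grinder is shared by polish and drill — holds.
bore and drill can't run in the same shift (same brake) — holds.
bore can only start once press is done — holds.
mill must be completed before anneal — holds.
mill is restricted to shift 2 through shift 6 — holds.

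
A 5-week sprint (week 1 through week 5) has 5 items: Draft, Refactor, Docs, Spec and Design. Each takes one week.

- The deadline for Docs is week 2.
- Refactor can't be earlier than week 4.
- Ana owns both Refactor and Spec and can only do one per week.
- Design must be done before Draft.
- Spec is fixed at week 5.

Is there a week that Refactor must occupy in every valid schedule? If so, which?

Refactor's window is week 4–week 5.
Spec is fixed at week 5, and Refactor can't share a week with Spec.
So Refactor must be week 4.

week 4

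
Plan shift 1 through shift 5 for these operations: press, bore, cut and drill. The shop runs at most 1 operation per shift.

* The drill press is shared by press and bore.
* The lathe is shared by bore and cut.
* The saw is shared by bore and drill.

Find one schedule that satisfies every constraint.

bore=shift 2; drill=shift 4; press=shift 1; cut=shift 3

Checking: bore(shift 2) != cut(shift 3); bore(shift 2) != drill(shift 4); press(shift 1) != bore(shift 2); max 1 per shift (cap 1).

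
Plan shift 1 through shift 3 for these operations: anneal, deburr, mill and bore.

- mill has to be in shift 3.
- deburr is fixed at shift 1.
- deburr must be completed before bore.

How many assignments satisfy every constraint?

6

Splitting on anneal: it can be shift 1 (2), shift 2 (2), shift 3 (2). Listing each branch's schedules as (deburr, mill, bore) by shift number:
anneal=shift 1: (1,3,2) (1,3,3) — 2.
anneal=shift 2: (1,3,2) (1,3,3) — 2.
anneal=shift 3: (1,3,2) (1,3,3) — 2.
Summing: 2 + 2 + 2 = 6.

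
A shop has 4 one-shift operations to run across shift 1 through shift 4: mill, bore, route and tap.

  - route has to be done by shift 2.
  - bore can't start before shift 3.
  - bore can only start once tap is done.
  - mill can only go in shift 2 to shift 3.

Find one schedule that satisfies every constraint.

route=shift 1, tap=shift 1, bore=shift 3, mill=shift 2

Checking: tap(shift 1) before bore(shift 3); bore=shift 3 in [shift 3,shift 4]; mill=shift 2 in [shift 2,shift 3]; route=shift 1 in [shift 1,shift 2].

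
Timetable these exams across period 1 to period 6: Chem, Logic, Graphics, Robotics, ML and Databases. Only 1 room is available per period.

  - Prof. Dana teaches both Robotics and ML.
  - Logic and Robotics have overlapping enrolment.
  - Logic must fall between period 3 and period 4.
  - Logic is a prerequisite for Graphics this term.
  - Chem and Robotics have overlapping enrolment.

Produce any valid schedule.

Databases in period 6, Graphics in period 4, Logic in period 3, Robotics in period 2, Chem in period 1, ML in period 5

Checking: Logic(period 3) before Graphics(period 4); Robotics(period 2) != ML(period 5); Logic(period 3) != Robotics(period 2); Chem(period 1) != Robotics(period 2); Logic=period 3 in [period 3,period 4]; max 1 per period (cap 1).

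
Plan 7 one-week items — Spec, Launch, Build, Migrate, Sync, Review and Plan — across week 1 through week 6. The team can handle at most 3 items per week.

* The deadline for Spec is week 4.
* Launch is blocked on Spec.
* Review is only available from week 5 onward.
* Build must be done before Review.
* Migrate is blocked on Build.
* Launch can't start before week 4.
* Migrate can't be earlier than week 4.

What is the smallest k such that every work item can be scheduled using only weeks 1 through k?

5 weeks

The precedence chain requires at least 2 distinct weeks.
With at most 3 per week and 7 work items, at least 3 weeks are needed.
Review can't be placed before week 5, so the schedule must run through at least week 5.
5 works (last occupied week: week 5): for example Spec=week 1, Sync=week 1, Review=week 5, Migrate=week 4, Plan=week 2, Launch=week 4, Build=week 1.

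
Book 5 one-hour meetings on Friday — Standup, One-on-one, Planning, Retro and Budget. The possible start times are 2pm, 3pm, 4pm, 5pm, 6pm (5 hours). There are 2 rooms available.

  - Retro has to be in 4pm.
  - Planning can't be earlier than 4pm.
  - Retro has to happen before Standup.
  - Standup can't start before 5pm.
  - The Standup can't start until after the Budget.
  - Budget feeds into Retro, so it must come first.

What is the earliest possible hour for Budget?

2pm

Downstream work caps Budget at 3pm.
Budget at 2pm is achievable: Standup in 5pm; Planning in 4pm; One-on-one in 2pm; Budget in 2pm; Retro in 4pm.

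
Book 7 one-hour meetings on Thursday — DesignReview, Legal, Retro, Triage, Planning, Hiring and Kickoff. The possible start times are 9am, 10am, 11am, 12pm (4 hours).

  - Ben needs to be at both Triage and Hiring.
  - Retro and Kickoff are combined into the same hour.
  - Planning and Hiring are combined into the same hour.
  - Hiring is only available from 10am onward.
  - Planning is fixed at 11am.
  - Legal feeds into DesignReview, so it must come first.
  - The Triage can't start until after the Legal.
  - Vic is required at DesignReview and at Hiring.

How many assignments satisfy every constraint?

24

Splitting on DesignReview: it can be 10am (8), 12pm (16). Listing each branch's schedules as (Legal, Retro, Triage, Planning, Hiring, Kickoff):
DesignReview=10am: (9am,9am,10am,11am,11am,9am) (9am,9am,12pm,11am,11am,9am) (9am,10am,10am,11am,11am,10am) (9am,10am,12pm,11am,11am,10am) (9am,11am,10am,11am,11am,11am) (9am,11am,12pm,11am,11am,11am) (9am,12pm,10am,11am,11am,12pm) (9am,12pm,12pm,11am,11am,12pm) — 8.
DesignReview=12pm: (9am,9am,10am,11am,11am,9am) (9am,9am,12pm,11am,11am,9am) (9am,10am,10am,11am,11am,10am) (9am,10am,12pm,11am,11am,10am) (9am,11am,10am,11am,11am,11am) (9am,11am,12pm,11am,11am,11am) (9am,12pm,10am,11am,11am,12pm) (9am,12pm,12pm,11am,11am,12pm) (10am,9am,12pm,11am,11am,9am) (10am,10am,12pm,11am,11am,10am) (10am,11am,12pm,11am,11am,11am) (10am,12pm,12pm,11am,11am,12pm) (11am,9am,12pm,11am,11am,9am) (11am,10am,12pm,11am,11am,10am) (11am,11am,12pm,11am,11am,11am) (11am,12pm,12pm,11am,11am,12pm) — 16.
Summing: 8 + 16 = 24.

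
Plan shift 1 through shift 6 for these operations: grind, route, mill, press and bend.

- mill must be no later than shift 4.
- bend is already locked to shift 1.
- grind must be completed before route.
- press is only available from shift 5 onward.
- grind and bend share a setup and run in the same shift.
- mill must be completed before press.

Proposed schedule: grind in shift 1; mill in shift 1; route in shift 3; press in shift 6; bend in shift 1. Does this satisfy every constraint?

bend is already locked to shift 1 — holds.
mill must be no later than shift 4 — holds.
mill must be completed before press — holds.
grind and bend share a setup and run in the same shift — holds.
grind must be completed before route — holds.
press is only available from shift 5 onward — holds.

Valid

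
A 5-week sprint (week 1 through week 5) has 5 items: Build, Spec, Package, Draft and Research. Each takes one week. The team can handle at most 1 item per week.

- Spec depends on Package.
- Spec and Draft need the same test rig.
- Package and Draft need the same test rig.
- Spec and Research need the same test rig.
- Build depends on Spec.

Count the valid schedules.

Splitting on Build: it can be week 3 (2), week 4 (6), week 5 (12). Listing each branch's schedules as (Spec, Package, Draft, Research) by week number:
Build=week 3: (2,1,4,5) (2,1,5,4) — 2.
Build=week 4: (2,1,3,5) (2,1,5,3) (3,1,2,5) (3,1,5,2) (3,2,1,5) (3,2,5,1) — 6.
Build=week 5: (2,1,3,4) (2,1,4,3) (3,1,2,4) (3,1,4,2) (3,2,1,4) (3,2,4,1) (4,1,2,3) (4,1,3,2) (4,2,1,3) (4,2,3,1) (4,3,1,2) (4,3,2,1) — 12.
Summing: 2 + 6 + 12 = 20.

20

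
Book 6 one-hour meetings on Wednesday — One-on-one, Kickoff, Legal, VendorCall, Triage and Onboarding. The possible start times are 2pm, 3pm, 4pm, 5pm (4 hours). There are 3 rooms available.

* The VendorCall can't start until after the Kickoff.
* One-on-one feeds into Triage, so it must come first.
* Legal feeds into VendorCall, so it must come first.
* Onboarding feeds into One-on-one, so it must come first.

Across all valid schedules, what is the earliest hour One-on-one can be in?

3pm

Precedence pushes One-on-one to at least 3pm; downstream work caps One-on-one at 4pm.
One-on-one at 3pm is achievable: VendorCall=3pm; One-on-one=3pm; Legal=2pm; Kickoff=2pm; Onboarding=2pm; Triage=4pm.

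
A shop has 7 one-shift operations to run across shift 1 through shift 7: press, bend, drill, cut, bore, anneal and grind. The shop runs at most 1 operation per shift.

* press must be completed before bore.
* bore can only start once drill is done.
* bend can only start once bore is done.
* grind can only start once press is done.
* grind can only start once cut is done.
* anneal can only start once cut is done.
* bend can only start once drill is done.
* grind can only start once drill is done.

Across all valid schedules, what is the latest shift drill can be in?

Downstream work caps drill at shift 5.
drill at shift 4 is achievable: bore -> shift 5, bend -> shift 7, drill -> shift 4, press -> shift 1, anneal -> shift 3, grind -> shift 6, cut -> shift 2.
Nothing later works — the capacity limit rule out every shift after shift 4.

shift 4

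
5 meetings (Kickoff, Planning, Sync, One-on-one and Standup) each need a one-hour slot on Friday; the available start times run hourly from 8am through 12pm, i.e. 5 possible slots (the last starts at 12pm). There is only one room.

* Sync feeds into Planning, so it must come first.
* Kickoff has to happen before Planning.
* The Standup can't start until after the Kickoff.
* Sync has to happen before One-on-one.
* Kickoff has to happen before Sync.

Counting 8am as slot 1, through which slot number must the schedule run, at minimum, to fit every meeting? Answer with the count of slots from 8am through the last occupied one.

The precedence chain requires at least 3 distinct slots.
With at most 1 per slot and 5 meetings, at least 5 slots are needed.
5 works (last occupied slot: 12pm): for example Sync=9am, Standup=12pm, One-on-one=11am, Kickoff=8am, Planning=10am.

5 slots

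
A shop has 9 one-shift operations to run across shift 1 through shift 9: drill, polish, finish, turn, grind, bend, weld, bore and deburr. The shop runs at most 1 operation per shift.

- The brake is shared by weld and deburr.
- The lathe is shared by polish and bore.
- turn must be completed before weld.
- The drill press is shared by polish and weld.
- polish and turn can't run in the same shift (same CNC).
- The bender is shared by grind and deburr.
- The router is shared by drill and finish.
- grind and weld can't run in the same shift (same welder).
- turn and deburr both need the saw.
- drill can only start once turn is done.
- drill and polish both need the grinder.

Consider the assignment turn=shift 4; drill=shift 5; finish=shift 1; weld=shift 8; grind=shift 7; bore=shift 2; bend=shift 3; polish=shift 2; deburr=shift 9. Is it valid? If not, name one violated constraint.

turn and deburr both need the saw — holds.
drill can only start once turn is done — holds.
The router is shared by drill and finish — holds.
The shop runs at most 1 operation per shift — violated.
turn must be completed before weld — holds.
The brake is shared by weld and deburr — holds.
The drill press is shared by polish and weld — holds.
The lathe is shared by polish and bore — violated.
grind and weld can't run in the same shift (same welder) — holds.
polish and turn can't run in the same shift (same CNC) — holds.
drill and polish both need the grinder — holds.
The bender is shared by grind and deburr — holds.

Invalid. The lathe is shared by polish and bore.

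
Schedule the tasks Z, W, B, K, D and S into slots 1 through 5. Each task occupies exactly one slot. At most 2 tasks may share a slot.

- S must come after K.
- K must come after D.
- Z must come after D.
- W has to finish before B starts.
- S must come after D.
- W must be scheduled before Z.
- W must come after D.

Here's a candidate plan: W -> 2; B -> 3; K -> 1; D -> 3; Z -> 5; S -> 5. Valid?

No — it violates: K must come after D

K must come after D — violated.
W has to finish before B starts — holds.
W must come after D — violated.
Z must come after D — holds.
W must be scheduled before Z — holds.
S must come after D — holds.
S must come after K — holds.
At most 2 tasks may share a slot — holds.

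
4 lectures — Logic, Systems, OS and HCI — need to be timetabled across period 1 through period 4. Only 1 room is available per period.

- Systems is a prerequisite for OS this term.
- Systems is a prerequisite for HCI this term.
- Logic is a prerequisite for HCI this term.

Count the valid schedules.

5

Splitting on Logic: it can be period 1 (2), period 2 (2), period 3 (1). Listing each branch's schedules as (Systems, OS, HCI) by period number:
Logic=period 1: (2,3,4) (2,4,3) — 2.
Logic=period 2: (1,3,4) (1,4,3) — 2.
Logic=period 3: (1,2,4) — 1.
Summing: 2 + 2 + 1 = 5.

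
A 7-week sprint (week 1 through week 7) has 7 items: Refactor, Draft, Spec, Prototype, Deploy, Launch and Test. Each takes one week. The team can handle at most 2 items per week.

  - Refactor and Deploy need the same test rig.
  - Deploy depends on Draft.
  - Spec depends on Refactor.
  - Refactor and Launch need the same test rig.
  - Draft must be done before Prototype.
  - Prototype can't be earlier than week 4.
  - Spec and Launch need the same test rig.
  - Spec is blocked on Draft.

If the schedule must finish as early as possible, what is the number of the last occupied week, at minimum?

week 4

The precedence chain requires at least 2 distinct weeks.
With at most 2 per week and 7 tasks, at least 4 weeks are needed.
Prototype can't be placed before week 4, so the schedule must run through at least week 4.
4 works (last occupied week: week 4): for example Draft -> week 1; Launch -> week 3; Test -> week 3; Refactor -> week 1; Deploy -> week 2; Spec -> week 2; Prototype -> week 4.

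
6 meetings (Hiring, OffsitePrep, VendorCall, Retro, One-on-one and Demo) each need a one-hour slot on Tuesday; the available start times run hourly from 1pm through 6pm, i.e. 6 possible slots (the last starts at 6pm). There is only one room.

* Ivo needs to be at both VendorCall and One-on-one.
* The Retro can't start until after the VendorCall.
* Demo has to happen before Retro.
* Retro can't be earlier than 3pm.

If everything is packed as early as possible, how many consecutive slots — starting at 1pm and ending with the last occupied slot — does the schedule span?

The precedence chain requires at least 2 distinct slots.
With at most 1 per slot and 6 meetings, at least 6 slots are needed.
Retro can't be placed before 3pm — that is slot 3 counting from 1pm — so the schedule must run through at least 3 slots.
6 works (last occupied slot: 6pm): for example VendorCall=1pm, OffsitePrep=5pm, One-on-one=6pm, Hiring=4pm, Retro=3pm, Demo=2pm.

6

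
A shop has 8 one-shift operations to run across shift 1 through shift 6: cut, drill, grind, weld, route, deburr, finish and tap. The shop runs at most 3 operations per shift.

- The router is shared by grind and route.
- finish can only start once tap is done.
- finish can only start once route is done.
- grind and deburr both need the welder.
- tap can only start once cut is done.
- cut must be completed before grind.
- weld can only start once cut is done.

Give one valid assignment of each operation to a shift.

grind -> shift 2; weld -> shift 2; cut -> shift 1; tap -> shift 2; deburr -> shift 3; drill -> shift 1; route -> shift 1; finish -> shift 3

Checking: cut(shift 1) before weld(shift 2); tap(shift 2) before finish(shift 3); cut(shift 1) before grind(shift 2); cut(shift 1) before tap(shift 2); route(shift 1) before finish(shift 3); grind(shift 2) != route(shift 1); grind(shift 2) != deburr(shift 3); max 3 per shift (cap 3).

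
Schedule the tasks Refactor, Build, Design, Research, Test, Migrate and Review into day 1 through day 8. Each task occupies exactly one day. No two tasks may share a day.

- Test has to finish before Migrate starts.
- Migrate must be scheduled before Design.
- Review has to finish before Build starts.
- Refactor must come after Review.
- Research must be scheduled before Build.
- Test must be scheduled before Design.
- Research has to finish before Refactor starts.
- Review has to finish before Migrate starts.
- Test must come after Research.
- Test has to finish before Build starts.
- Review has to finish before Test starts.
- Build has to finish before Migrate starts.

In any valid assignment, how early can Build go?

day 4

Precedence pushes Build to at least day 3; downstream work caps Build at day 6.
Build at day 4 is achievable: Research -> day 2, Test -> day 3, Refactor -> day 6, Build -> day 4, Review -> day 1, Migrate -> day 5, Design -> day 7.
Nothing earlier works — the capacity limit rule out every day before day 4.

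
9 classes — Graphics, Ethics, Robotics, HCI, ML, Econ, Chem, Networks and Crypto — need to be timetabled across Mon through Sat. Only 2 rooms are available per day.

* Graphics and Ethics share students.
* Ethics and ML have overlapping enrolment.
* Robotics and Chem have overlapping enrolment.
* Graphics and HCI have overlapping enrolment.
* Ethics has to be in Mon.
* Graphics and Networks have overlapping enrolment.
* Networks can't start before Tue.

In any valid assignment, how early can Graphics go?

Tue

Graphics at Tue is achievable: ML=Tue, Crypto=Fri, Graphics=Tue, Ethics=Mon, Networks=Wed, Econ=Thu, HCI=Wed, Robotics=Mon, Chem=Thu.
Nothing earlier works — the conflict and capacity constraints rule out every day before Tue.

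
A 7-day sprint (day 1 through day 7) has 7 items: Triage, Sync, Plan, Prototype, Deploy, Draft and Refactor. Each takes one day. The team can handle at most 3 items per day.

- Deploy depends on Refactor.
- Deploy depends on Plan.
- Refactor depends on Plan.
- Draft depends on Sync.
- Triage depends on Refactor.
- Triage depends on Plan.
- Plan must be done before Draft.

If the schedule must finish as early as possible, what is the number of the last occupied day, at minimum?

day 3

The precedence chain requires at least 3 distinct days.
With at most 3 per day and 7 work items, at least 3 days are needed.
3 works (last occupied day: day 3): for example Deploy in day 3, Triage in day 3, Plan in day 1, Draft in day 2, Prototype in day 1, Sync in day 1, Refactor in day 2.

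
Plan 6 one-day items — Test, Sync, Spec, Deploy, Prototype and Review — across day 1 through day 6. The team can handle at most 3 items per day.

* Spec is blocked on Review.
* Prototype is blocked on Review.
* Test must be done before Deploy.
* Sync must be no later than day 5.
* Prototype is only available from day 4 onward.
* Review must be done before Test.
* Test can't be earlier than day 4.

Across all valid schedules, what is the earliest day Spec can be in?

Precedence pushes Spec to at least day 2.
Spec at day 2 is achievable: Test -> day 4, Review -> day 1, Spec -> day 2, Prototype -> day 4, Sync -> day 1, Deploy -> day 5.

day 2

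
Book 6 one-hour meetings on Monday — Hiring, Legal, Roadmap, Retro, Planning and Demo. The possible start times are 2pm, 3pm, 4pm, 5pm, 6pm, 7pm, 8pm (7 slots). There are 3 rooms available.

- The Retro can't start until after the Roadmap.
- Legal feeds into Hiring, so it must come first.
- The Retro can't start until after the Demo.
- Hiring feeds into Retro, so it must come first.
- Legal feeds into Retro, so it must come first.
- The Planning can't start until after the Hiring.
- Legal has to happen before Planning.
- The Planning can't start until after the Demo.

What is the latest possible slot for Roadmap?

7pm

Downstream work caps Roadmap at 7pm.
Roadmap at 7pm is achievable: Demo=2pm, Hiring=3pm, Roadmap=7pm, Retro=8pm, Planning=4pm, Legal=2pm.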